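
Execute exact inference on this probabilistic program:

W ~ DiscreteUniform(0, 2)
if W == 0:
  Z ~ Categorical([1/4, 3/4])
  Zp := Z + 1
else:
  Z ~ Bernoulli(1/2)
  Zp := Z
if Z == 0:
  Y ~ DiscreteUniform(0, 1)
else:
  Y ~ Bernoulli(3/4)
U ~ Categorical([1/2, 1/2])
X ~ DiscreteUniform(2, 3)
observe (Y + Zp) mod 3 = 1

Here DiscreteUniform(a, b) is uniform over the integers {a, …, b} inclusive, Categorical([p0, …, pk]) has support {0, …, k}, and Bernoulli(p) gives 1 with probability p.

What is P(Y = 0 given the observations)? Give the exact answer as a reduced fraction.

P(Y = 0 | obs) = 3/7

Enumerate traces; 20 have nonzero weight after conditioning:
  (W=0, Z=0, Y=0, U=0, X=2) weight 1/96
  (W=0, Z=0, Y=0, U=0, X=3) weight 1/96
  (W=0, Z=0, Y=0, U=1, X=2) weight 1/96
  (W=0, Z=0, Y=0, U=1, X=3) weight 1/96
  (W=1, Z=0, Y=1, U=0, X=2) weight 1/48
  (W=1, Z=0, Y=1, U=0, X=3) weight 1/48
  (W=1, Z=0, Y=1, U=1, X=2) weight 1/48
  (W=1, Z=0, Y=1, U=1, X=3) weight 1/48
  … 12 more
Group by Y:
  weight(Y=0) = 1/8
  weight(Y=1) = 1/6
Total weight = 1/8 + 1/6 = 7/24
P(Y=0 | obs) = 1/8 / 7/24 = 3/7
P(Y=1 | obs) = 1/6 / 7/24 = 4/7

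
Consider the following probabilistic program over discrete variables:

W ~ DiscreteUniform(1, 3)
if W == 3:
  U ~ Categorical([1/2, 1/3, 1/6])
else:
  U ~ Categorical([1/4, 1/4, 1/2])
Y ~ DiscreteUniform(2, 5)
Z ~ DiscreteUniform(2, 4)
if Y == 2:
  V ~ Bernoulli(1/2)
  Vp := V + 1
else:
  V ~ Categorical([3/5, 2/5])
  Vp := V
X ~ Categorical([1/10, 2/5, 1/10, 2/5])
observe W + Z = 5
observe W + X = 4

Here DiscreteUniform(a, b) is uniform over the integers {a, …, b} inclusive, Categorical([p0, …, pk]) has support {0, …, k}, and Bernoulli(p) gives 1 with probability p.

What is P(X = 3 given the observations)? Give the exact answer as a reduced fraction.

Enumerate traces; 72 have nonzero weight after conditioning:
  (W=1, U=0, Y=2, Z=4, V=0, X=3) weight 1/720
  (W=1, U=0, Y=2, Z=4, V=1, X=3) weight 1/720
  (W=1, U=0, Y=3, Z=4, V=0, X=3) weight 1/600
  (W=1, U=0, Y=3, Z=4, V=1, X=3) weight 1/900
  (W=1, U=0, Y=4, Z=4, V=0, X=3) weight 1/600
  (W=1, U=0, Y=4, Z=4, V=1, X=3) weight 1/900
  (W=1, U=0, Y=5, Z=4, V=0, X=3) weight 1/600
  (W=1, U=0, Y=5, Z=4, V=1, X=3) weight 1/900
  (W=2, U=0, Y=2, Z=3, V=0, X=2) weight 1/2880
  (W=3, U=0, Y=2, Z=2, V=0, X=1) weight 1/360
  … 62 more
Group by X:
  weight(X=1) = 2/45
  weight(X=2) = 1/90
  weight(X=3) = 2/45
Total weight = 2/45 + 1/90 + 2/45 = 1/10
P(X=1 | obs) = 2/45 / 1/10 = 4/9
P(X=2 | obs) = 1/90 / 1/10 = 1/9
P(X=3 | obs) = 2/45 / 1/10 = 4/9

P(X = 3 | obs) = 4/9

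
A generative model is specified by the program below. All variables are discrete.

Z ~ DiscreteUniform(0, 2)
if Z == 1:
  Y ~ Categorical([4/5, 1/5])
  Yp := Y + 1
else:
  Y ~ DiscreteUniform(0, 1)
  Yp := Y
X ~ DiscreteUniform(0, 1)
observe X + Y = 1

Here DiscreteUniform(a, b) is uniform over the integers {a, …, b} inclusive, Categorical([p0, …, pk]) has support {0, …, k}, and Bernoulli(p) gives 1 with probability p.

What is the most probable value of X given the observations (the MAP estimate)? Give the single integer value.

Enumerate traces; 6 have nonzero weight after conditioning:
  (Z=0, Y=0, X=1) weight 1/12
  (Z=0, Y=1, X=0) weight 1/12
  (Z=1, Y=0, X=1) weight 2/15
  (Z=1, Y=1, X=0) weight 1/30
  (Z=2, Y=0, X=1) weight 1/12
  (Z=2, Y=1, X=0) weight 1/12
Group by X:
  weight(X=0) = 1/5
  weight(X=1) = 3/10
Total weight = 1/5 + 3/10 = 1/2
P(X=0 | obs) = 1/5 / 1/2 = 2/5
P(X=1 | obs) = 3/10 / 1/2 = 3/5
argmax = 1

argmax_v P(X = v | obs) = 1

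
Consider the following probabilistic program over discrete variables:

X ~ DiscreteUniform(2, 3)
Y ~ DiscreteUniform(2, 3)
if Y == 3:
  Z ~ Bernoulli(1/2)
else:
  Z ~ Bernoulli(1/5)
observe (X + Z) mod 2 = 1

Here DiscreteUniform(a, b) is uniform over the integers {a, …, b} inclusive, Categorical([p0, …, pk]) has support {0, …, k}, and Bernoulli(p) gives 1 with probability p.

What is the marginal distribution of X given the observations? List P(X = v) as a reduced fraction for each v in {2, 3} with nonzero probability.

P(X=2) = 7/20, P(X=3) = 13/20

Enumerate traces; 4 have nonzero weight after conditioning:
  (X=2, Y=2, Z=1) weight 1/20
  (X=2, Y=3, Z=1) weight 1/8
  (X=3, Y=2, Z=0) weight 1/5
  (X=3, Y=3, Z=0) weight 1/8
Group by X:
  weight(X=2) = 7/40
  weight(X=3) = 13/40
Total weight = 7/40 + 13/40 = 1/2
P(X=2 | obs) = 7/40 / 1/2 = 7/20
P(X=3 | obs) = 13/40 / 1/2 = 13/20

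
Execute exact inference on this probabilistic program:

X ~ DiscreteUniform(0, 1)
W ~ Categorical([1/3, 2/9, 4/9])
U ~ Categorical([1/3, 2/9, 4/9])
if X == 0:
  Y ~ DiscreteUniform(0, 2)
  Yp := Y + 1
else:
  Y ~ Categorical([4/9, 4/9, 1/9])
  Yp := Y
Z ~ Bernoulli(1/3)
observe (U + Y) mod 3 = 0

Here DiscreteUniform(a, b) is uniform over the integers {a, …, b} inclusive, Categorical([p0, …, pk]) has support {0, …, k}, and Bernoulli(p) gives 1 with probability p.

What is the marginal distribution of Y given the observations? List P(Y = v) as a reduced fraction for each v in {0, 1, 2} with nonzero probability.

Enumerate traces; 36 have nonzero weight after conditioning:
  (X=0, W=0, U=0, Y=0, Z=0) weight 1/81
  (X=0, W=0, U=0, Y=0, Z=1) weight 1/162
  (X=0, W=0, U=1, Y=2, Z=0) weight 2/243
  (X=0, W=0, U=1, Y=2, Z=1) weight 1/243
  (X=0, W=0, U=2, Y=1, Z=0) weight 4/243
  (X=0, W=0, U=2, Y=1, Z=1) weight 2/243
  (X=0, W=1, U=0, Y=0, Z=0) weight 2/243
  (X=0, W=1, U=0, Y=0, Z=1) weight 1/243
  … 28 more
Group by Y:
  weight(Y=0) = 7/54
  weight(Y=1) = 14/81
  weight(Y=2) = 4/81
Total weight = 7/54 + 14/81 + 4/81 = 19/54
P(Y=0 | obs) = 7/54 / 19/54 = 7/19
P(Y=1 | obs) = 14/81 / 19/54 = 28/57
P(Y=2 | obs) = 4/81 / 19/54 = 8/57

P(Y=0) = 7/19, P(Y=1) = 28/57, P(Y=2) = 8/57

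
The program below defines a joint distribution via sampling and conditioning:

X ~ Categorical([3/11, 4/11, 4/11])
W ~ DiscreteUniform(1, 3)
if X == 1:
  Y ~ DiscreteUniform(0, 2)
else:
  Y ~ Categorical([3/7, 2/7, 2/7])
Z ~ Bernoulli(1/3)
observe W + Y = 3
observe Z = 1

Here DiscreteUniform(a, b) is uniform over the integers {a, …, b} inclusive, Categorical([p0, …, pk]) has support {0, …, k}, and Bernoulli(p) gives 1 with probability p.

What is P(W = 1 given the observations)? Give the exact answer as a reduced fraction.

Enumerate traces; 9 have nonzero weight after conditioning:
  (X=0, W=1, Y=2, Z=1) weight 2/231
  (X=0, W=2, Y=1, Z=1) weight 2/231
  (X=0, W=3, Y=0, Z=1) weight 1/77
  (X=1, W=1, Y=2, Z=1) weight 4/297
  (X=1, W=2, Y=1, Z=1) weight 4/297
  (X=1, W=3, Y=0, Z=1) weight 4/297
  (X=2, W=1, Y=2, Z=1) weight 8/693
  (X=2, W=2, Y=1, Z=1) weight 8/693
  … 1 more
Group by W:
  weight(W=1) = 10/297
  weight(W=2) = 10/297
  weight(W=3) = 13/297
Total weight = 10/297 + 10/297 + 13/297 = 1/9
P(W=1 | obs) = 10/297 / 1/9 = 10/33
P(W=2 | obs) = 10/297 / 1/9 = 10/33
P(W=3 | obs) = 13/297 / 1/9 = 13/33

P(W = 1 | obs) = 10/33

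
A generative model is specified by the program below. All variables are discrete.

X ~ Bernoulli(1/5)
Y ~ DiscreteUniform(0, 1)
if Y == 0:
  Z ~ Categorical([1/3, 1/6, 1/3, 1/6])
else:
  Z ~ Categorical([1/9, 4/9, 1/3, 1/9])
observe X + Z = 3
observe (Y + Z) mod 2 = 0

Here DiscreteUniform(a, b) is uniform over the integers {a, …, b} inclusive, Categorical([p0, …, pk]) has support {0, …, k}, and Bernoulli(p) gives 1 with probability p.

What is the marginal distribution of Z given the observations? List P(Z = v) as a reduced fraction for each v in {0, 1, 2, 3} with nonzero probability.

P(Z=2) = 3/7, P(Z=3) = 4/7

Enumerate traces; 2 have nonzero weight after conditioning:
  (X=0, Y=1, Z=3) weight 2/45
  (X=1, Y=0, Z=2) weight 1/30
Group by Z:
  weight(Z=2) = 1/30
  weight(Z=3) = 2/45
Total weight = 1/30 + 2/45 = 7/90
P(Z=2 | obs) = 1/30 / 7/90 = 3/7
P(Z=3 | obs) = 2/45 / 7/90 = 4/7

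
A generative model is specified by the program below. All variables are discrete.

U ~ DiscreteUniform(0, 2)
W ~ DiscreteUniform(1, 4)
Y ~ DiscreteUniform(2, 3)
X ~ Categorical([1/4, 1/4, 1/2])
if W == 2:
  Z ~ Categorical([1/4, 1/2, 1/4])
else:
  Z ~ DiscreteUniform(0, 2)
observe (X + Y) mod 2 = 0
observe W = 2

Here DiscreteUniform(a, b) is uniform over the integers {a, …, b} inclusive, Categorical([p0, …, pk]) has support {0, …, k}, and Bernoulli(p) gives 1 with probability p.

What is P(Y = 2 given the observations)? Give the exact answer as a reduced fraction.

P(Y = 2 | obs) = 3/4

Enumerate traces; 27 have nonzero weight after conditioning:
  (U=0, W=2, Y=2, X=0, Z=0) weight 1/384
  (U=0, W=2, Y=2, X=0, Z=1) weight 1/192
  (U=0, W=2, Y=2, X=0, Z=2) weight 1/384
  (U=0, W=2, Y=2, X=2, Z=0) weight 1/192
  (U=0, W=2, Y=2, X=2, Z=1) weight 1/96
  (U=0, W=2, Y=2, X=2, Z=2) weight 1/192
  (U=0, W=2, Y=3, X=1, Z=0) weight 1/384
  (U=0, W=2, Y=3, X=1, Z=1) weight 1/192
  … 19 more
Group by Y:
  weight(Y=2) = 3/32
  weight(Y=3) = 1/32
Total weight = 3/32 + 1/32 = 1/8
P(Y=2 | obs) = 3/32 / 1/8 = 3/4
P(Y=3 | obs) = 1/32 / 1/8 = 1/4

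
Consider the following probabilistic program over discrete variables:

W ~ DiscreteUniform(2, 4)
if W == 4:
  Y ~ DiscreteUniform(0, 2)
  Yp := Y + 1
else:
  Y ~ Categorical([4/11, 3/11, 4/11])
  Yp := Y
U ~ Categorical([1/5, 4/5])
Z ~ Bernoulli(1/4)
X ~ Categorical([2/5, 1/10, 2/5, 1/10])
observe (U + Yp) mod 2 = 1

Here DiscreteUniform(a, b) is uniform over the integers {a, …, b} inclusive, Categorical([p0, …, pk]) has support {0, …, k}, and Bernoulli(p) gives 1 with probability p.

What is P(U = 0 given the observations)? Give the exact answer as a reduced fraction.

Enumerate traces; 72 have nonzero weight after conditioning:
  (W=2, Y=0, U=1, Z=0, X=0) weight 8/275
  (W=2, Y=0, U=1, Z=0, X=1) weight 2/275
  (W=2, Y=0, U=1, Z=0, X=2) weight 8/275
  (W=2, Y=0, U=1, Z=0, X=3) weight 2/275
  (W=2, Y=0, U=1, Z=1, X=0) weight 8/825
  (W=2, Y=0, U=1, Z=1, X=1) weight 2/825
  (W=2, Y=0, U=1, Z=1, X=2) weight 8/825
  (W=2, Y=0, U=1, Z=1, X=3) weight 2/825
  (W=2, Y=1, U=0, Z=0, X=0) weight 3/550
  … 63 more
Group by U:
  weight(U=0) = 8/99
  weight(U=1) = 236/495
Total weight = 8/99 + 236/495 = 92/165
P(U=0 | obs) = 8/99 / 92/165 = 10/69
P(U=1 | obs) = 236/495 / 92/165 = 59/69

P(U = 0 | obs) = 10/69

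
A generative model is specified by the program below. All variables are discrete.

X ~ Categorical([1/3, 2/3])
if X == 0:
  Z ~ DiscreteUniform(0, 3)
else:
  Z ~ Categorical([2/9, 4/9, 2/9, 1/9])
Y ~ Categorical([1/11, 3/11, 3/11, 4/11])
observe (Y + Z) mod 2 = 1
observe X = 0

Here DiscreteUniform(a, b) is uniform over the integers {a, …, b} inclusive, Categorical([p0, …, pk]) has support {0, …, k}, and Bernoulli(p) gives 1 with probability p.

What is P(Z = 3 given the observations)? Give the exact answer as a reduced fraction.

P(Z = 3 | obs) = 2/11

Enumerate traces; 8 have nonzero weight after conditioning:
  (X=0, Z=0, Y=1) weight 1/44
  (X=0, Z=0, Y=3) weight 1/33
  (X=0, Z=1, Y=0) weight 1/132
  (X=0, Z=1, Y=2) weight 1/44
  (X=0, Z=2, Y=1) weight 1/44
  (X=0, Z=2, Y=3) weight 1/33
  (X=0, Z=3, Y=0) weight 1/132
  (X=0, Z=3, Y=2) weight 1/44
Group by Z:
  weight(Z=0) = 7/132
  weight(Z=1) = 1/33
  weight(Z=2) = 7/132
  weight(Z=3) = 1/33
Total weight = 7/132 + 1/33 + 7/132 + 1/33 = 1/6
P(Z=0 | obs) = 7/132 / 1/6 = 7/22
P(Z=1 | obs) = 1/33 / 1/6 = 2/11
P(Z=2 | obs) = 7/132 / 1/6 = 7/22
P(Z=3 | obs) = 1/33 / 1/6 = 2/11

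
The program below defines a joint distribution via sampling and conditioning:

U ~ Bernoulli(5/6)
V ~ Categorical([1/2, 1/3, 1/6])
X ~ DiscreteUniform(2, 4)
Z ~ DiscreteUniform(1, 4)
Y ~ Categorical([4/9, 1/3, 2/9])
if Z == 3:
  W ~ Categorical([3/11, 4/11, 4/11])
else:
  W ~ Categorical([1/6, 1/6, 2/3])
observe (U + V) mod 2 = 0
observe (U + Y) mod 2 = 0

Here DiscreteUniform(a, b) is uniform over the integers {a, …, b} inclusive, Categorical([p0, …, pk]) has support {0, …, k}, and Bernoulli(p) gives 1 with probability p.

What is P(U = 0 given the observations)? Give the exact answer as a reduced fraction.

P(U = 0 | obs) = 4/9

Enumerate traces; 180 have nonzero weight after conditioning:
  (U=0, V=0, X=2, Z=1, Y=0, W=0) weight 1/1944
  (U=0, V=0, X=2, Z=1, Y=0, W=1) weight 1/1944
  (U=0, V=0, X=2, Z=1, Y=0, W=2) weight 1/486
  (U=0, V=0, X=2, Z=1, Y=2, W=0) weight 1/3888
  (U=0, V=0, X=2, Z=1, Y=2, W=1) weight 1/3888
  (U=0, V=0, X=2, Z=1, Y=2, W=2) weight 1/972
  (U=0, V=0, X=2, Z=2, Y=0, W=0) weight 1/1944
  (U=0, V=0, X=2, Z=2, Y=0, W=1) weight 1/1944
  (U=1, V=1, X=2, Z=1, Y=1, W=0) weight 5/3888
  … 171 more
Group by U:
  weight(U=0) = 2/27
  weight(U=1) = 5/54
Total weight = 2/27 + 5/54 = 1/6
P(U=0 | obs) = 2/27 / 1/6 = 4/9
P(U=1 | obs) = 5/54 / 1/6 = 5/9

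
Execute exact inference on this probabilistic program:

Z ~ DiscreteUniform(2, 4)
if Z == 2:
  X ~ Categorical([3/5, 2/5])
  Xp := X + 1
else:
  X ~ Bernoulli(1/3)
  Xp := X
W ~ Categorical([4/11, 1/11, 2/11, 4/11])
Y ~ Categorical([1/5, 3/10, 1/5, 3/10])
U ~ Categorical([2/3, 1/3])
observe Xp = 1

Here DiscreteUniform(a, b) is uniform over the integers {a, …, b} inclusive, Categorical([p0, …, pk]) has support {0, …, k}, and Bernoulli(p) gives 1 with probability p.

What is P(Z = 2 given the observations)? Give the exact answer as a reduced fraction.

Enumerate traces; 96 have nonzero weight after conditioning:
  (Z=2, X=0, W=0, Y=0, U=0) weight 8/825
  (Z=2, X=0, W=0, Y=0, U=1) weight 4/825
  (Z=2, X=0, W=0, Y=1, U=0) weight 4/275
  (Z=2, X=0, W=0, Y=1, U=1) weight 2/275
  (Z=2, X=0, W=0, Y=2, U=0) weight 8/825
  (Z=2, X=0, W=0, Y=2, U=1) weight 4/825
  (Z=2, X=0, W=0, Y=3, U=0) weight 4/275
  (Z=2, X=0, W=0, Y=3, U=1) weight 2/275
  (Z=3, X=1, W=0, Y=0, U=0) weight 8/1485
  (Z=4, X=1, W=0, Y=0, U=0) weight 8/1485
  … 86 more
Group by Z:
  weight(Z=2) = 1/5
  weight(Z=3) = 1/9
  weight(Z=4) = 1/9
Total weight = 1/5 + 1/9 + 1/9 = 19/45
P(Z=2 | obs) = 1/5 / 19/45 = 9/19
P(Z=3 | obs) = 1/9 / 19/45 = 5/19
P(Z=4 | obs) = 1/9 / 19/45 = 5/19

P(Z = 2 | obs) = 9/19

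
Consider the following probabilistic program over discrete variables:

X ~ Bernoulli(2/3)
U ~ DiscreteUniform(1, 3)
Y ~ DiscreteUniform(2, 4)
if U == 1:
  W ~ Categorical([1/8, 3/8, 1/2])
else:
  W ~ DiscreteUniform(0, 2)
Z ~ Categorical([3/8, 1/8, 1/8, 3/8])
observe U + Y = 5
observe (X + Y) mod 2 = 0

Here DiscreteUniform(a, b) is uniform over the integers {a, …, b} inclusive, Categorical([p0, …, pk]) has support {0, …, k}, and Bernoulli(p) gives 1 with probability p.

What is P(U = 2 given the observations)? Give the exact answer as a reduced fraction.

Enumerate traces; 36 have nonzero weight after conditioning:
  (X=0, U=1, Y=4, W=0, Z=0) weight 1/576
  (X=0, U=1, Y=4, W=0, Z=1) weight 1/1728
  (X=0, U=1, Y=4, W=0, Z=2) weight 1/1728
  (X=0, U=1, Y=4, W=0, Z=3) weight 1/576
  (X=0, U=1, Y=4, W=1, Z=0) weight 1/192
  (X=0, U=1, Y=4, W=1, Z=1) weight 1/576
  (X=0, U=1, Y=4, W=1, Z=2) weight 1/576
  (X=0, U=1, Y=4, W=1, Z=3) weight 1/192
  (X=0, U=3, Y=2, W=0, Z=0) weight 1/216
  (X=1, U=2, Y=3, W=0, Z=0) weight 1/108
  … 26 more
Group by U:
  weight(U=1) = 1/27
  weight(U=2) = 2/27
  weight(U=3) = 1/27
Total weight = 1/27 + 2/27 + 1/27 = 4/27
P(U=1 | obs) = 1/27 / 4/27 = 1/4
P(U=2 | obs) = 2/27 / 4/27 = 1/2
P(U=3 | obs) = 1/27 / 4/27 = 1/4

P(U = 2 | obs) = 1/2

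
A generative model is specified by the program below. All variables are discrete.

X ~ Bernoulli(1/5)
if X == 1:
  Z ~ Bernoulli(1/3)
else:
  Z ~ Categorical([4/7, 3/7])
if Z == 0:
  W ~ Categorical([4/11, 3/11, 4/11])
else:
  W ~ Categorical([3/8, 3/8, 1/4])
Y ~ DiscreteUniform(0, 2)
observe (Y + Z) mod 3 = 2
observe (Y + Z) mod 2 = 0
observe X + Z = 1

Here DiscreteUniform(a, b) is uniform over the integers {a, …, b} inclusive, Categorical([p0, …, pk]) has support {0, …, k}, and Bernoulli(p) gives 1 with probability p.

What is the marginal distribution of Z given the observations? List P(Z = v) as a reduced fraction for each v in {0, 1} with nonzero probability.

P(Z=0) = 7/25, P(Z=1) = 18/25

Enumerate traces; 6 have nonzero weight after conditioning:
  (X=0, Z=1, W=0, Y=1) weight 3/70
  (X=0, Z=1, W=1, Y=1) weight 3/70
  (X=0, Z=1, W=2, Y=1) weight 1/35
  (X=1, Z=0, W=0, Y=2) weight 8/495
  (X=1, Z=0, W=1, Y=2) weight 2/165
  (X=1, Z=0, W=2, Y=2) weight 8/495
Group by Z:
  weight(Z=0) = 2/45
  weight(Z=1) = 4/35
Total weight = 2/45 + 4/35 = 10/63
P(Z=0 | obs) = 2/45 / 10/63 = 7/25
P(Z=1 | obs) = 4/35 / 10/63 = 18/25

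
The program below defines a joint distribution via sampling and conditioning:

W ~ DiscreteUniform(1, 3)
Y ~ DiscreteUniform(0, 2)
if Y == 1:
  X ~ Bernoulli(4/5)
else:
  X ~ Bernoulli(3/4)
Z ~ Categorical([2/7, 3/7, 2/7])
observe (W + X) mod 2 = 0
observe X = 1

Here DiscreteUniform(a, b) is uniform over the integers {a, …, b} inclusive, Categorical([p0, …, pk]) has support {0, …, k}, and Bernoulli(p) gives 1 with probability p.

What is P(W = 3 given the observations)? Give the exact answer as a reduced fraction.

P(W = 3 | obs) = 1/2

Enumerate traces; 18 have nonzero weight after conditioning:
  (W=1, Y=0, X=1, Z=0) weight 1/42
  (W=1, Y=0, X=1, Z=1) weight 1/28
  (W=1, Y=0, X=1, Z=2) weight 1/42
  (W=1, Y=1, X=1, Z=0) weight 8/315
  (W=1, Y=1, X=1, Z=1) weight 4/105
  (W=1, Y=1, X=1, Z=2) weight 8/315
  (W=1, Y=2, X=1, Z=0) weight 1/42
  (W=1, Y=2, X=1, Z=1) weight 1/28
  (W=3, Y=0, X=1, Z=0) weight 1/42
  … 9 more
Group by W:
  weight(W=1) = 23/90
  weight(W=3) = 23/90
Total weight = 23/90 + 23/90 = 23/45
P(W=1 | obs) = 23/90 / 23/45 = 1/2
P(W=3 | obs) = 23/90 / 23/45 = 1/2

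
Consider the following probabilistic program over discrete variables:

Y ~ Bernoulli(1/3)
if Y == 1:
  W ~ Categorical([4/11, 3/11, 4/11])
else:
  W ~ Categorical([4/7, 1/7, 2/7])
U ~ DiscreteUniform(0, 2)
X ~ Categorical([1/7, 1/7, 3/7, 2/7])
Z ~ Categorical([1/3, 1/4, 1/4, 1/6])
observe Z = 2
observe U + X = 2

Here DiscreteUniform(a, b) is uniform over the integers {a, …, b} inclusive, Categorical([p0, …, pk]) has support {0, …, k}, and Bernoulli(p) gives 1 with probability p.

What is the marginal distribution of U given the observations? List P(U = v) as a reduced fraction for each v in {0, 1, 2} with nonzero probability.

Enumerate traces; 18 have nonzero weight after conditioning:
  (Y=0, W=0, U=0, X=2, Z=2) weight 2/147
  (Y=0, W=0, U=1, X=1, Z=2) weight 2/441
  (Y=0, W=0, U=2, X=0, Z=2) weight 2/441
  (Y=0, W=1, U=0, X=2, Z=2) weight 1/294
  (Y=0, W=1, U=1, X=1, Z=2) weight 1/882
  (Y=0, W=1, U=2, X=0, Z=2) weight 1/882
  (Y=0, W=2, U=0, X=2, Z=2) weight 1/147
  (Y=0, W=2, U=1, X=1, Z=2) weight 1/441
  … 10 more
Group by U:
  weight(U=0) = 1/28
  weight(U=1) = 1/84
  weight(U=2) = 1/84
Total weight = 1/28 + 1/84 + 1/84 = 5/84
P(U=0 | obs) = 1/28 / 5/84 = 3/5
P(U=1 | obs) = 1/84 / 5/84 = 1/5
P(U=2 | obs) = 1/84 / 5/84 = 1/5

P(U=0) = 3/5, P(U=1) = 1/5, P(U=2) = 1/5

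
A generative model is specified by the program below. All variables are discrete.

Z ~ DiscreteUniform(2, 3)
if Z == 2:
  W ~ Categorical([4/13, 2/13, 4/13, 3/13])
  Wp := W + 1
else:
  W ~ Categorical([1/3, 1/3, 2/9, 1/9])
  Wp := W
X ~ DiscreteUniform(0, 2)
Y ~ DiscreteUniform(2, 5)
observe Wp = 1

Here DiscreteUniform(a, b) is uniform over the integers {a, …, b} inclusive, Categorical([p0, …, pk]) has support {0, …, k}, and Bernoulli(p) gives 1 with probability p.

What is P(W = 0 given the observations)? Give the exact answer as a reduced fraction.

P(W = 0 | obs) = 12/25

Enumerate traces; 24 have nonzero weight after conditioning:
  (Z=2, W=0, X=0, Y=2) weight 1/78
  (Z=2, W=0, X=0, Y=3) weight 1/78
  (Z=2, W=0, X=0, Y=4) weight 1/78
  (Z=2, W=0, X=0, Y=5) weight 1/78
  (Z=2, W=0, X=1, Y=2) weight 1/78
  (Z=2, W=0, X=1, Y=3) weight 1/78
  (Z=2, W=0, X=1, Y=4) weight 1/78
  (Z=2, W=0, X=1, Y=5) weight 1/78
  (Z=3, W=1, X=0, Y=2) weight 1/72
  … 15 more
Group by W:
  weight(W=0) = 2/13
  weight(W=1) = 1/6
Total weight = 2/13 + 1/6 = 25/78
P(W=0 | obs) = 2/13 / 25/78 = 12/25
P(W=1 | obs) = 1/6 / 25/78 = 13/25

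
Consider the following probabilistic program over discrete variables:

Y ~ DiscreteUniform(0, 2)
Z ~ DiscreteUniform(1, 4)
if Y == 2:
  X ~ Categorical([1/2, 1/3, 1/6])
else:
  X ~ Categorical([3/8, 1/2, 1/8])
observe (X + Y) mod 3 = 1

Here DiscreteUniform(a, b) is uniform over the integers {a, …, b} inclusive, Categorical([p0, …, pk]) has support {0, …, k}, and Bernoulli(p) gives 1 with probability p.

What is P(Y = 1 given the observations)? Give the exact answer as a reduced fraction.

P(Y = 1 | obs) = 9/25

Enumerate traces; 12 have nonzero weight after conditioning:
  (Y=0, Z=1, X=1) weight 1/24
  (Y=0, Z=2, X=1) weight 1/24
  (Y=0, Z=3, X=1) weight 1/24
  (Y=0, Z=4, X=1) weight 1/24
  (Y=1, Z=1, X=0) weight 1/32
  (Y=1, Z=2, X=0) weight 1/32
  (Y=1, Z=3, X=0) weight 1/32
  (Y=1, Z=4, X=0) weight 1/32
  (Y=2, Z=1, X=2) weight 1/72
  … 3 more
Group by Y:
  weight(Y=0) = 1/6
  weight(Y=1) = 1/8
  weight(Y=2) = 1/18
Total weight = 1/6 + 1/8 + 1/18 = 25/72
P(Y=0 | obs) = 1/6 / 25/72 = 12/25
P(Y=1 | obs) = 1/8 / 25/72 = 9/25
P(Y=2 | obs) = 1/18 / 25/72 = 4/25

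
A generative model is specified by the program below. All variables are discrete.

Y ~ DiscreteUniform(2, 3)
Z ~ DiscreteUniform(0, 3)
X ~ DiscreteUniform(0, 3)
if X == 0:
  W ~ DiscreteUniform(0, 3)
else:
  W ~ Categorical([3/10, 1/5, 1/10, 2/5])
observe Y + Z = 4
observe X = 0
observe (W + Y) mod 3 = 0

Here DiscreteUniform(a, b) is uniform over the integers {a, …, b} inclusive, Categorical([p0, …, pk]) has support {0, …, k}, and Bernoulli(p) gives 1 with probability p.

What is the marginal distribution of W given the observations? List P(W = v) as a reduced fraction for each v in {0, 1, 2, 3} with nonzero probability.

P(W=0) = 1/3, P(W=1) = 1/3, P(W=3) = 1/3

Enumerate traces; 3 have nonzero weight after conditioning:
  (Y=2, Z=2, X=0, W=1) weight 1/128
  (Y=3, Z=1, X=0, W=0) weight 1/128
  (Y=3, Z=1, X=0, W=3) weight 1/128
Group by W:
  weight(W=0) = 1/128
  weight(W=1) = 1/128
  weight(W=3) = 1/128
Total weight = 1/128 + 1/128 + 1/128 = 3/128
P(W=0 | obs) = 1/128 / 3/128 = 1/3
P(W=1 | obs) = 1/128 / 3/128 = 1/3
P(W=3 | obs) = 1/128 / 3/128 = 1/3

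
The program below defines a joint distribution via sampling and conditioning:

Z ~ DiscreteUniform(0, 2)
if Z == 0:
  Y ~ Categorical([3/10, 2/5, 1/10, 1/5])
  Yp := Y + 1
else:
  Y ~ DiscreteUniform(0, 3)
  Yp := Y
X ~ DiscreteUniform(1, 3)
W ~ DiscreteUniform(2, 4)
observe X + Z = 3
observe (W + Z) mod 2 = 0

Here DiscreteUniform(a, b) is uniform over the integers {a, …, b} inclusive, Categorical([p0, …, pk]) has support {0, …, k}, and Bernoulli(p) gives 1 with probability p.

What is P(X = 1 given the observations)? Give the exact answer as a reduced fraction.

Enumerate traces; 20 have nonzero weight after conditioning:
  (Z=0, Y=0, X=3, W=2) weight 1/90
  (Z=0, Y=0, X=3, W=4) weight 1/90
  (Z=0, Y=1, X=3, W=2) weight 2/135
  (Z=0, Y=1, X=3, W=4) weight 2/135
  (Z=0, Y=2, X=3, W=2) weight 1/270
  (Z=0, Y=2, X=3, W=4) weight 1/270
  (Z=0, Y=3, X=3, W=2) weight 1/135
  (Z=0, Y=3, X=3, W=4) weight 1/135
  (Z=1, Y=0, X=2, W=3) weight 1/108
  (Z=2, Y=0, X=1, W=2) weight 1/108
  … 10 more
Group by X:
  weight(X=1) = 2/27
  weight(X=2) = 1/27
  weight(X=3) = 2/27
Total weight = 2/27 + 1/27 + 2/27 = 5/27
P(X=1 | obs) = 2/27 / 5/27 = 2/5
P(X=2 | obs) = 1/27 / 5/27 = 1/5
P(X=3 | obs) = 2/27 / 5/27 = 2/5

P(X = 1 | obs) = 2/5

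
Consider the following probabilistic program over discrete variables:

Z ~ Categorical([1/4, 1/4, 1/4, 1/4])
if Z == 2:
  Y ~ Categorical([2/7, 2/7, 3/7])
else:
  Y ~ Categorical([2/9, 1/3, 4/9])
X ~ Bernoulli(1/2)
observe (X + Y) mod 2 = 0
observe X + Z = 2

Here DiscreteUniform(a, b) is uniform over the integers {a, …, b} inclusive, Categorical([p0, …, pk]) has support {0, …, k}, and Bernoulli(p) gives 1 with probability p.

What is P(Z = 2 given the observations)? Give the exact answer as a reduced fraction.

Enumerate traces; 3 have nonzero weight after conditioning:
  (Z=1, Y=1, X=1) weight 1/24
  (Z=2, Y=0, X=0) weight 1/28
  (Z=2, Y=2, X=0) weight 3/56
Group by Z:
  weight(Z=1) = 1/24
  weight(Z=2) = 5/56
Total weight = 1/24 + 5/56 = 11/84
P(Z=1 | obs) = 1/24 / 11/84 = 7/22
P(Z=2 | obs) = 5/56 / 11/84 = 15/22

P(Z = 2 | obs) = 15/22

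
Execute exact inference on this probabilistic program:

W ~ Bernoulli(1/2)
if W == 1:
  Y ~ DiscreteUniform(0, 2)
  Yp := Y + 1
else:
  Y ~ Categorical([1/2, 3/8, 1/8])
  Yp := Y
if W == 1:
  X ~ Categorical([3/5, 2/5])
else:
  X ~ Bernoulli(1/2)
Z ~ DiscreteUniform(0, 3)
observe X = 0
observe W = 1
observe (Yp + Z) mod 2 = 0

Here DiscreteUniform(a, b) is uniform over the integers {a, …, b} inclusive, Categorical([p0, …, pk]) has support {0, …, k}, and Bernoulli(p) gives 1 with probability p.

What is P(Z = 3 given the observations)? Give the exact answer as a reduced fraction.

Enumerate traces; 6 have nonzero weight after conditioning:
  (W=1, Y=0, X=0, Z=1) weight 1/40
  (W=1, Y=0, X=0, Z=3) weight 1/40
  (W=1, Y=1, X=0, Z=0) weight 1/40
  (W=1, Y=1, X=0, Z=2) weight 1/40
  (W=1, Y=2, X=0, Z=1) weight 1/40
  (W=1, Y=2, X=0, Z=3) weight 1/40
Group by Z:
  weight(Z=0) = 1/40
  weight(Z=1) = 1/20
  weight(Z=2) = 1/40
  weight(Z=3) = 1/20
Total weight = 1/40 + 1/20 + 1/40 + 1/20 = 3/20
P(Z=0 | obs) = 1/40 / 3/20 = 1/6
P(Z=1 | obs) = 1/20 / 3/20 = 1/3
P(Z=2 | obs) = 1/40 / 3/20 = 1/6
P(Z=3 | obs) = 1/20 / 3/20 = 1/3

P(Z = 3 | obs) = 1/3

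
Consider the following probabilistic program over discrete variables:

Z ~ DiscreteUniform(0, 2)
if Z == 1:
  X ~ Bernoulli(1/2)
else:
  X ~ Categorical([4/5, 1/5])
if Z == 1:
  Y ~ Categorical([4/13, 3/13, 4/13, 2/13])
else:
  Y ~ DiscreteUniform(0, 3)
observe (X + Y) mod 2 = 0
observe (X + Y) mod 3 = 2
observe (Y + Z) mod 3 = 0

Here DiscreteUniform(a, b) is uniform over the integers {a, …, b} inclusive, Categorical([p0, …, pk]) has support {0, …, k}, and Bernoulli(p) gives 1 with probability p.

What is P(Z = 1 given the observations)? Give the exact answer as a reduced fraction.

P(Z = 1 | obs) = 40/53

Enumerate traces; 2 have nonzero weight after conditioning:
  (Z=1, X=0, Y=2) weight 2/39
  (Z=2, X=1, Y=1) weight 1/60
Group by Z:
  weight(Z=1) = 2/39
  weight(Z=2) = 1/60
Total weight = 2/39 + 1/60 = 53/780
P(Z=1 | obs) = 2/39 / 53/780 = 40/53
P(Z=2 | obs) = 1/60 / 53/780 = 13/53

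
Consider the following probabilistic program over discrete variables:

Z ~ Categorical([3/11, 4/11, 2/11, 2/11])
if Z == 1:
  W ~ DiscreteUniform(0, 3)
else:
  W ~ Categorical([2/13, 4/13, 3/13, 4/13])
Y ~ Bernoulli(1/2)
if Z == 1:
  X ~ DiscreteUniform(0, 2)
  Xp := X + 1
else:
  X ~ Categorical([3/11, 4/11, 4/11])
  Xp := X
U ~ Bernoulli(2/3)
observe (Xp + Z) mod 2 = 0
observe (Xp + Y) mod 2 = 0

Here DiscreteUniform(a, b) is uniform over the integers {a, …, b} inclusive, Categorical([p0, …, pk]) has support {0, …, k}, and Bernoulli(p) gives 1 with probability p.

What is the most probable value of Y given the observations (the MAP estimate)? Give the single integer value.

argmax_v P(Y = v | obs) = 1

Enumerate traces; 56 have nonzero weight after conditioning:
  (Z=0, W=0, Y=0, X=0, U=0) weight 3/1573
  (Z=0, W=0, Y=0, X=0, U=1) weight 6/1573
  (Z=0, W=0, Y=0, X=2, U=0) weight 4/1573
  (Z=0, W=0, Y=0, X=2, U=1) weight 8/1573
  (Z=0, W=1, Y=0, X=0, U=0) weight 6/1573
  (Z=0, W=1, Y=0, X=0, U=1) weight 12/1573
  (Z=0, W=1, Y=0, X=2, U=0) weight 8/1573
  (Z=0, W=1, Y=0, X=2, U=1) weight 16/1573
  (Z=1, W=0, Y=1, X=0, U=0) weight 1/198
  … 47 more
Group by Y:
  weight(Y=0) = 35/242
  weight(Y=1) = 56/363
Total weight = 35/242 + 56/363 = 217/726
P(Y=0 | obs) = 35/242 / 217/726 = 15/31
P(Y=1 | obs) = 56/363 / 217/726 = 16/31
argmax = 1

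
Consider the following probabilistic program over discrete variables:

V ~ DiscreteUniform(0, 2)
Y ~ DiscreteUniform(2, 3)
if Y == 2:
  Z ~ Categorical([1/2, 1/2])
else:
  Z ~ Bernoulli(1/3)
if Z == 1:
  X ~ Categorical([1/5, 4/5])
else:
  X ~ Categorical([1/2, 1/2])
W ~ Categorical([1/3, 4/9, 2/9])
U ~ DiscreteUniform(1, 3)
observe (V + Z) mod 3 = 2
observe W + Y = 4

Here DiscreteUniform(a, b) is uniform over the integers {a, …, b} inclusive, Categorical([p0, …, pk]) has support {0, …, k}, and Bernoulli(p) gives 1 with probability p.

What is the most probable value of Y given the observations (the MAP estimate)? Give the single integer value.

argmax_v P(Y = v | obs) = 3

Enumerate traces; 24 have nonzero weight after conditioning:
  (V=1, Y=2, Z=1, X=0, W=2, U=1) weight 1/810
  (V=1, Y=2, Z=1, X=0, W=2, U=2) weight 1/810
  (V=1, Y=2, Z=1, X=0, W=2, U=3) weight 1/810
  (V=1, Y=2, Z=1, X=1, W=2, U=1) weight 2/405
  (V=1, Y=2, Z=1, X=1, W=2, U=2) weight 2/405
  (V=1, Y=2, Z=1, X=1, W=2, U=3) weight 2/405
  (V=1, Y=3, Z=1, X=0, W=1, U=1) weight 2/1215
  (V=1, Y=3, Z=1, X=0, W=1, U=2) weight 2/1215
  … 16 more
Group by Y:
  weight(Y=2) = 1/27
  weight(Y=3) = 2/27
Total weight = 1/27 + 2/27 = 1/9
P(Y=2 | obs) = 1/27 / 1/9 = 1/3
P(Y=3 | obs) = 2/27 / 1/9 = 2/3
argmax = 3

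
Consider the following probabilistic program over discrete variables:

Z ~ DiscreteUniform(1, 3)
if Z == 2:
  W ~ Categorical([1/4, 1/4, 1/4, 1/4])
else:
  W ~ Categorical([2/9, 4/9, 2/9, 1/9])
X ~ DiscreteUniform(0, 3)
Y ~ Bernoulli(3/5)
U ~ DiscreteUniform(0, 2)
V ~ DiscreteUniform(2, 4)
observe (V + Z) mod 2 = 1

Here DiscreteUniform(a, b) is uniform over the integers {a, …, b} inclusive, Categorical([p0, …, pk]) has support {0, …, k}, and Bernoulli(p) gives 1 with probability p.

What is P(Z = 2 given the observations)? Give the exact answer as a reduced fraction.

Enumerate traces; 480 have nonzero weight after conditioning:
  (Z=1, W=0, X=0, Y=0, U=0, V=2) weight 1/1215
  (Z=1, W=0, X=0, Y=0, U=0, V=4) weight 1/1215
  (Z=1, W=0, X=0, Y=0, U=1, V=2) weight 1/1215
  (Z=1, W=0, X=0, Y=0, U=1, V=4) weight 1/1215
  (Z=1, W=0, X=0, Y=0, U=2, V=2) weight 1/1215
  (Z=1, W=0, X=0, Y=0, U=2, V=4) weight 1/1215
  (Z=1, W=0, X=0, Y=1, U=0, V=2) weight 1/810
  (Z=1, W=0, X=0, Y=1, U=0, V=4) weight 1/810
  (Z=2, W=0, X=0, Y=0, U=0, V=3) weight 1/1080
  (Z=3, W=0, X=0, Y=0, U=0, V=2) weight 1/1215
  … 470 more
Group by Z:
  weight(Z=1) = 2/9
  weight(Z=2) = 1/9
  weight(Z=3) = 2/9
Total weight = 2/9 + 1/9 + 2/9 = 5/9
P(Z=1 | obs) = 2/9 / 5/9 = 2/5
P(Z=2 | obs) = 1/9 / 5/9 = 1/5
P(Z=3 | obs) = 2/9 / 5/9 = 2/5

P(Z = 2 | obs) = 1/5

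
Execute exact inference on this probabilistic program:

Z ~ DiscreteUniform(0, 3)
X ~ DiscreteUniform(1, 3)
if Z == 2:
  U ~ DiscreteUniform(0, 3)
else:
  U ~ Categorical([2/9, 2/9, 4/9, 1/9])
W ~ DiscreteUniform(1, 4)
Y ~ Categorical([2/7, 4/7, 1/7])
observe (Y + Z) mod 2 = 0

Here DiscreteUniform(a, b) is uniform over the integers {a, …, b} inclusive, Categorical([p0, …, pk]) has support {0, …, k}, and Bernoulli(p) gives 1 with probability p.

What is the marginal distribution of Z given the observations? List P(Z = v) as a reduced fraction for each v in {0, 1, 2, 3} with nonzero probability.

Enumerate traces; 288 have nonzero weight after conditioning:
  (Z=0, X=1, U=0, W=1, Y=0) weight 1/756
  (Z=0, X=1, U=0, W=1, Y=2) weight 1/1512
  (Z=0, X=1, U=0, W=2, Y=0) weight 1/756
  (Z=0, X=1, U=0, W=2, Y=2) weight 1/1512
  (Z=0, X=1, U=0, W=3, Y=0) weight 1/756
  (Z=0, X=1, U=0, W=3, Y=2) weight 1/1512
  (Z=0, X=1, U=0, W=4, Y=0) weight 1/756
  (Z=0, X=1, U=0, W=4, Y=2) weight 1/1512
  (Z=1, X=1, U=0, W=1, Y=1) weight 1/378
  (Z=2, X=1, U=0, W=1, Y=0) weight 1/672
  … 278 more
Group by Z:
  weight(Z=0) = 3/28
  weight(Z=1) = 1/7
  weight(Z=2) = 3/28
  weight(Z=3) = 1/7
Total weight = 3/28 + 1/7 + 3/28 + 1/7 = 1/2
P(Z=0 | obs) = 3/28 / 1/2 = 3/14
P(Z=1 | obs) = 1/7 / 1/2 = 2/7
P(Z=2 | obs) = 3/28 / 1/2 = 3/14
P(Z=3 | obs) = 1/7 / 1/2 = 2/7

P(Z=0) = 3/14, P(Z=1) = 2/7, P(Z=2) = 3/14, P(Z=3) = 2/7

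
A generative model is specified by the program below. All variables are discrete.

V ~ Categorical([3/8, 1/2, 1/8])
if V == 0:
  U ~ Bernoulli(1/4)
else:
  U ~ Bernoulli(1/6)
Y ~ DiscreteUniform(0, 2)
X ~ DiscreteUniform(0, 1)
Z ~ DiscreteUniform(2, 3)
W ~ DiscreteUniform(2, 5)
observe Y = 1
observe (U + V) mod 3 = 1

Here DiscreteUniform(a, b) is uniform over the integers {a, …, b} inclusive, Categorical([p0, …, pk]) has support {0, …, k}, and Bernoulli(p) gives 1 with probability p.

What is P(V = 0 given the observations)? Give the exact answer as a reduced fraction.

P(V = 0 | obs) = 9/49

Enumerate traces; 32 have nonzero weight after conditioning:
  (V=0, U=1, Y=1, X=0, Z=2, W=2) weight 1/512
  (V=0, U=1, Y=1, X=0, Z=2, W=3) weight 1/512
  (V=0, U=1, Y=1, X=0, Z=2, W=4) weight 1/512
  (V=0, U=1, Y=1, X=0, Z=2, W=5) weight 1/512
  (V=0, U=1, Y=1, X=0, Z=3, W=2) weight 1/512
  (V=0, U=1, Y=1, X=0, Z=3, W=3) weight 1/512
  (V=0, U=1, Y=1, X=0, Z=3, W=4) weight 1/512
  (V=0, U=1, Y=1, X=0, Z=3, W=5) weight 1/512
  (V=1, U=0, Y=1, X=0, Z=2, W=2) weight 5/576
  … 23 more
Group by V:
  weight(V=0) = 1/32
  weight(V=1) = 5/36
Total weight = 1/32 + 5/36 = 49/288
P(V=0 | obs) = 1/32 / 49/288 = 9/49
P(V=1 | obs) = 5/36 / 49/288 = 40/49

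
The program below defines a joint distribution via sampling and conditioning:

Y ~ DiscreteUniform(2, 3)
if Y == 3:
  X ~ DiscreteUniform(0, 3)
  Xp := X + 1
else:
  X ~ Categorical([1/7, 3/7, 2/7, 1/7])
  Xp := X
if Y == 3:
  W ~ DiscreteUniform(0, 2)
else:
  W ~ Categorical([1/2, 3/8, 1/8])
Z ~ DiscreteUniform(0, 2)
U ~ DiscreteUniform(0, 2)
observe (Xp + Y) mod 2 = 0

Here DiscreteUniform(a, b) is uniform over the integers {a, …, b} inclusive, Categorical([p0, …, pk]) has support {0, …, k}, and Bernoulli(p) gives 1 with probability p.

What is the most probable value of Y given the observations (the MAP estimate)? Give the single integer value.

Enumerate traces; 108 have nonzero weight after conditioning:
  (Y=2, X=0, W=0, Z=0, U=0) weight 1/252
  (Y=2, X=0, W=0, Z=0, U=1) weight 1/252
  (Y=2, X=0, W=0, Z=0, U=2) weight 1/252
  (Y=2, X=0, W=0, Z=1, U=0) weight 1/252
  (Y=2, X=0, W=0, Z=1, U=1) weight 1/252
  (Y=2, X=0, W=0, Z=1, U=2) weight 1/252
  (Y=2, X=0, W=0, Z=2, U=0) weight 1/252
  (Y=2, X=0, W=0, Z=2, U=1) weight 1/252
  (Y=3, X=0, W=0, Z=0, U=0) weight 1/216
  … 99 more
Group by Y:
  weight(Y=2) = 3/14
  weight(Y=3) = 1/4
Total weight = 3/14 + 1/4 = 13/28
P(Y=2 | obs) = 3/14 / 13/28 = 6/13
P(Y=3 | obs) = 1/4 / 13/28 = 7/13
argmax = 3

argmax_v P(Y = v | obs) = 3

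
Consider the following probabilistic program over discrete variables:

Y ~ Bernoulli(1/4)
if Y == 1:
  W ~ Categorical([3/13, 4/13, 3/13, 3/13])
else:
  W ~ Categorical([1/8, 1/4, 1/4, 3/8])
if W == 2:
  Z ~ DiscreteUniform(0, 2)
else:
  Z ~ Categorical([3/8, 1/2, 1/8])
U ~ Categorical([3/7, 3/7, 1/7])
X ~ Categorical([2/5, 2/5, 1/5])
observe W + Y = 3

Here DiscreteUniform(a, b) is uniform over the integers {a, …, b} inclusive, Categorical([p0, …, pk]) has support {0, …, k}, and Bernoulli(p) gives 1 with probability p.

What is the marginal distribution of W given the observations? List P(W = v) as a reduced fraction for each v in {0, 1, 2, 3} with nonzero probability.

P(W=2) = 8/47, P(W=3) = 39/47

Enumerate traces; 54 have nonzero weight after conditioning:
  (Y=0, W=3, Z=0, U=0, X=0) weight 81/4480
  (Y=0, W=3, Z=0, U=0, X=1) weight 81/4480
  (Y=0, W=3, Z=0, U=0, X=2) weight 81/8960
  (Y=0, W=3, Z=0, U=1, X=0) weight 81/4480
  (Y=0, W=3, Z=0, U=1, X=1) weight 81/4480
  (Y=0, W=3, Z=0, U=1, X=2) weight 81/8960
  (Y=0, W=3, Z=0, U=2, X=0) weight 27/4480
  (Y=0, W=3, Z=0, U=2, X=1) weight 27/4480
  (Y=1, W=2, Z=0, U=0, X=0) weight 3/910
  … 45 more
Group by W:
  weight(W=2) = 3/52
  weight(W=3) = 9/32
Total weight = 3/52 + 9/32 = 141/416
P(W=2 | obs) = 3/52 / 141/416 = 8/47
P(W=3 | obs) = 9/32 / 141/416 = 39/47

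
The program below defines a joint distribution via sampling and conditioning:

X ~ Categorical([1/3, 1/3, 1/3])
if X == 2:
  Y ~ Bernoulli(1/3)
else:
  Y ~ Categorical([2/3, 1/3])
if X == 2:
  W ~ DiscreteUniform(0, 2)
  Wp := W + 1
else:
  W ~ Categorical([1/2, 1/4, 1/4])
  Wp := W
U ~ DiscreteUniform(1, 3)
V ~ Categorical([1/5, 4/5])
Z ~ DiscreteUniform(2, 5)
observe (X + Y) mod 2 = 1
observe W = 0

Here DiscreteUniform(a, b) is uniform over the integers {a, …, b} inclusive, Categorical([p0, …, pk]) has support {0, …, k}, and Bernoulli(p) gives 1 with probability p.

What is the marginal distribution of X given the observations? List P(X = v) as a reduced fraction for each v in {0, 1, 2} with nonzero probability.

P(X=0) = 3/11, P(X=1) = 6/11, P(X=2) = 2/11

Enumerate traces; 72 have nonzero weight after conditioning:
  (X=0, Y=1, W=0, U=1, V=0, Z=2) weight 1/1080
  (X=0, Y=1, W=0, U=1, V=0, Z=3) weight 1/1080
  (X=0, Y=1, W=0, U=1, V=0, Z=4) weight 1/1080
  (X=0, Y=1, W=0, U=1, V=0, Z=5) weight 1/1080
  (X=0, Y=1, W=0, U=1, V=1, Z=2) weight 1/270
  (X=0, Y=1, W=0, U=1, V=1, Z=3) weight 1/270
  (X=0, Y=1, W=0, U=1, V=1, Z=4) weight 1/270
  (X=0, Y=1, W=0, U=1, V=1, Z=5) weight 1/270
  (X=1, Y=0, W=0, U=1, V=0, Z=2) weight 1/540
  (X=2, Y=1, W=0, U=1, V=0, Z=2) weight 1/1620
  … 62 more
Group by X:
  weight(X=0) = 1/18
  weight(X=1) = 1/9
  weight(X=2) = 1/27
Total weight = 1/18 + 1/9 + 1/27 = 11/54
P(X=0 | obs) = 1/18 / 11/54 = 3/11
P(X=1 | obs) = 1/9 / 11/54 = 6/11
P(X=2 | obs) = 1/27 / 11/54 = 2/11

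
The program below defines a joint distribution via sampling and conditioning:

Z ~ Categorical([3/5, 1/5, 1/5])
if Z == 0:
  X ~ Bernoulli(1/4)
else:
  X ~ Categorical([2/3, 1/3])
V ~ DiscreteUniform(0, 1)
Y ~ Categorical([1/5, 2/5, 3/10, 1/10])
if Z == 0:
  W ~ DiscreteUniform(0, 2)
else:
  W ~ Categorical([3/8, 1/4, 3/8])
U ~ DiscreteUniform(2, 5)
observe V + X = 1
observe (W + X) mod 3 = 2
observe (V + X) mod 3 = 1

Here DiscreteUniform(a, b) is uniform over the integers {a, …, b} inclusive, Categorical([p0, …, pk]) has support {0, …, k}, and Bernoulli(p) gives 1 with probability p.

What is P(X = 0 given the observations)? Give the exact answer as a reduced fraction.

Enumerate traces; 96 have nonzero weight after conditioning:
  (Z=0, X=0, V=1, Y=0, W=2, U=2) weight 3/800
  (Z=0, X=0, V=1, Y=0, W=2, U=3) weight 3/800
  (Z=0, X=0, V=1, Y=0, W=2, U=4) weight 3/800
  (Z=0, X=0, V=1, Y=0, W=2, U=5) weight 3/800
  (Z=0, X=0, V=1, Y=1, W=2, U=2) weight 3/400
  (Z=0, X=0, V=1, Y=1, W=2, U=3) weight 3/400
  (Z=0, X=0, V=1, Y=1, W=2, U=4) weight 3/400
  (Z=0, X=0, V=1, Y=1, W=2, U=5) weight 3/400
  (Z=0, X=1, V=0, Y=0, W=1, U=2) weight 1/800
  … 87 more
Group by X:
  weight(X=0) = 1/8
  weight(X=1) = 1/24
Total weight = 1/8 + 1/24 = 1/6
P(X=0 | obs) = 1/8 / 1/6 = 3/4
P(X=1 | obs) = 1/24 / 1/6 = 1/4

P(X = 0 | obs) = 3/4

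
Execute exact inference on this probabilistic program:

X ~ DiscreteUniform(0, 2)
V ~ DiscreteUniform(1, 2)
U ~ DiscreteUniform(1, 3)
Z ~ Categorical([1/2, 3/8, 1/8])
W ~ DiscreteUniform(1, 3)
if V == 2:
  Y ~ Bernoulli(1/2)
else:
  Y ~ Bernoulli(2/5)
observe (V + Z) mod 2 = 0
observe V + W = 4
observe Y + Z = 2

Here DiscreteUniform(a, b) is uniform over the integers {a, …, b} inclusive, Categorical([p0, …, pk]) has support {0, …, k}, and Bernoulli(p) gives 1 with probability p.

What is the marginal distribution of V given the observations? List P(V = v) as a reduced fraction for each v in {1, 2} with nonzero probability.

Enumerate traces; 18 have nonzero weight after conditioning:
  (X=0, V=1, U=1, Z=1, W=3, Y=1) weight 1/360
  (X=0, V=1, U=2, Z=1, W=3, Y=1) weight 1/360
  (X=0, V=1, U=3, Z=1, W=3, Y=1) weight 1/360
  (X=0, V=2, U=1, Z=2, W=2, Y=0) weight 1/864
  (X=0, V=2, U=2, Z=2, W=2, Y=0) weight 1/864
  (X=0, V=2, U=3, Z=2, W=2, Y=0) weight 1/864
  (X=1, V=1, U=1, Z=1, W=3, Y=1) weight 1/360
  (X=1, V=1, U=2, Z=1, W=3, Y=1) weight 1/360
  … 10 more
Group by V:
  weight(V=1) = 1/40
  weight(V=2) = 1/96
Total weight = 1/40 + 1/96 = 17/480
P(V=1 | obs) = 1/40 / 17/480 = 12/17
P(V=2 | obs) = 1/96 / 17/480 = 5/17

P(V=1) = 12/17, P(V=2) = 5/17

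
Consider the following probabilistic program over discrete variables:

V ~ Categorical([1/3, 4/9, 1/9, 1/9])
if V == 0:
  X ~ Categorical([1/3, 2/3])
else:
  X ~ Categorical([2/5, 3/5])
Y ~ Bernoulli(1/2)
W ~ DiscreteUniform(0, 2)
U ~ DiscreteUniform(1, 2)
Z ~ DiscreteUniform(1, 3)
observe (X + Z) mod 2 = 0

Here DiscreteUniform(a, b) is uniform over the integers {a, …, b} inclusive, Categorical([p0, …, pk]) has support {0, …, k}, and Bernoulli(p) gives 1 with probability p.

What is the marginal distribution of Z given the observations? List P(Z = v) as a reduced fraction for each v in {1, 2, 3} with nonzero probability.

P(Z=1) = 28/73, P(Z=2) = 17/73, P(Z=3) = 28/73

Enumerate traces; 144 have nonzero weight after conditioning:
  (V=0, X=0, Y=0, W=0, U=1, Z=2) weight 1/324
  (V=0, X=0, Y=0, W=0, U=2, Z=2) weight 1/324
  (V=0, X=0, Y=0, W=1, U=1, Z=2) weight 1/324
  (V=0, X=0, Y=0, W=1, U=2, Z=2) weight 1/324
  (V=0, X=0, Y=0, W=2, U=1, Z=2) weight 1/324
  (V=0, X=0, Y=0, W=2, U=2, Z=2) weight 1/324
  (V=0, X=0, Y=1, W=0, U=1, Z=2) weight 1/324
  (V=0, X=0, Y=1, W=0, U=2, Z=2) weight 1/324
  (V=0, X=1, Y=0, W=0, U=1, Z=1) weight 1/162
  (V=0, X=1, Y=0, W=0, U=1, Z=3) weight 1/162
  … 134 more
Group by Z:
  weight(Z=1) = 28/135
  weight(Z=2) = 17/135
  weight(Z=3) = 28/135
Total weight = 28/135 + 17/135 + 28/135 = 73/135
P(Z=1 | obs) = 28/135 / 73/135 = 28/73
P(Z=2 | obs) = 17/135 / 73/135 = 17/73
P(Z=3 | obs) = 28/135 / 73/135 = 28/73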